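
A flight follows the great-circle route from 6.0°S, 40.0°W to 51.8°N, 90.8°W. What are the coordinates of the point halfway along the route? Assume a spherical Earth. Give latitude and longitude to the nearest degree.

From cos δ = sin φ₁ sin φ₂ + cos φ₁ cos φ₂ cos Δλ, the central angle is δ ≈ 1.259 rad (72.1°).
Interpolate at f = 1/2 with slerp weights a = sin((1−f)δ)/sin δ ≈ 0.619, b = sin(fδ)/sin δ ≈ 0.619.
p = a·p₁ + b·p₂ ≈ (0.466, -0.778, 0.421); φ = arcsin(p_z) ≈ 24.93°, λ = atan2(p_y, p_x) ≈ -59.08°.

≈ 25°N, 59°W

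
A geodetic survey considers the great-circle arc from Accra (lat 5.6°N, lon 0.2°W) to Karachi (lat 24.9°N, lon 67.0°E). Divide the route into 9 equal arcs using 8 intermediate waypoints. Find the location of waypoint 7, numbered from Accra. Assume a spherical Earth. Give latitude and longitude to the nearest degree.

≈ lat 23°N, lon 51°E

The haversine formula gives a central angle δ ≈ 1.169 rad (67.0°) between the endpoints.
Interpolate at f = 7/9 with slerp weights a = sin((1−f)δ)/sin δ ≈ 0.279, b = sin(fδ)/sin δ ≈ 0.857.
p = a·p₁ + b·p₂ ≈ (0.582, 0.715, 0.388); φ = arcsin(p_z) ≈ 22.84°, λ = atan2(p_y, p_x) ≈ 50.87°.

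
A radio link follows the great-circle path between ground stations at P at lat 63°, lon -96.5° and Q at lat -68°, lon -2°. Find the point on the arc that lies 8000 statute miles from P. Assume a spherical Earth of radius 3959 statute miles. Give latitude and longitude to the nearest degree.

The haversine formula gives a central angle δ ≈ 2.567 rad (147.1°) between the endpoints. The total great-circle distance is δ·R ≈ 2.567 × 3959 ≈ 10163 mi, so the target fraction is f = 8000/10163 ≈ 0.787.
Interpolate at f ≈ 0.787 with slerp weights a = sin((1−f)δ)/sin δ ≈ 0.956, b = sin(fδ)/sin δ ≈ 1.657.
p = a·p₁ + b·p₂ ≈ (0.571, -0.453, -0.684); φ = arcsin(p_z) ≈ -43.19°, λ = atan2(p_y, p_x) ≈ -38.41°.

≈ lat -43°, lon -38°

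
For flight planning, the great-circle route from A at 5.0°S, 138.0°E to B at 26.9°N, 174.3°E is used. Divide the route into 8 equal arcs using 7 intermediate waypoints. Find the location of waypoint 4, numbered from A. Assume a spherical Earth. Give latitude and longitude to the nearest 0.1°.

The haversine formula gives a central angle δ ≈ 0.828 rad (47.4°) between the endpoints.
Interpolate at f = 4/8 with slerp weights a = sin((1−f)δ)/sin δ ≈ 0.546, b = sin(fδ)/sin δ ≈ 0.546.
p = a·p₁ + b·p₂ ≈ (-0.889, 0.412, 0.199); φ = arcsin(p_z) ≈ 11.51°, λ = atan2(p_y, p_x) ≈ 155.11°.

≈ 11.5°N, 155.1°E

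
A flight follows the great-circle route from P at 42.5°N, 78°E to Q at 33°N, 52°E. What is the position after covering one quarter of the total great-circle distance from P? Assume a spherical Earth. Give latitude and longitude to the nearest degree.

Convert each endpoint to a unit vector on the sphere (x = cos φ cos λ, y = cos φ sin λ, z = sin φ).
The central angle between the endpoints is δ = arccos(p₁·p₂) ≈ 0.393 rad (22.5°).
Interpolate at f = 1/4 with slerp weights a = sin((1−f)δ)/sin δ ≈ 0.759, b = sin(fδ)/sin δ ≈ 0.256.
p = a·p₁ + b·p₂ ≈ (0.249, 0.716, 0.652); φ = arcsin(p_z) ≈ 40.69°, λ = atan2(p_y, p_x) ≈ 70.87°.

≈ 41°N, 71°E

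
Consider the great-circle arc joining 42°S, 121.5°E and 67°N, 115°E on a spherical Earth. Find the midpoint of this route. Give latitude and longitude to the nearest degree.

≈ 13°N, 119°E

From cos δ = sin φ₁ sin φ₂ + cos φ₁ cos φ₂ cos Δλ, the central angle is δ ≈ 1.904 rad (109.1°).
Interpolate at f = 1/2 with slerp weights a = sin((1−f)δ)/sin δ ≈ 0.862, b = sin(fδ)/sin δ ≈ 0.862.
p = a·p₁ + b·p₂ ≈ (-0.477, 0.852, 0.217); φ = arcsin(p_z) ≈ 12.52°, λ = atan2(p_y, p_x) ≈ 119.26°.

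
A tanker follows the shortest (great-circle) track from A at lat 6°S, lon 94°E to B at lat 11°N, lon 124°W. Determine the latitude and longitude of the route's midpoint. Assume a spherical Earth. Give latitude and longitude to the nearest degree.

≈ lat 8°N, lon 164°E

Convert each endpoint to a unit vector on the sphere (x = cos φ cos λ, y = cos φ sin λ, z = sin φ).
The central angle between the endpoints is δ = arccos(p₁·p₂) ≈ 2.480 rad (142.1°).
Interpolate at f = 1/2 with slerp weights a = sin((1−f)δ)/sin δ ≈ 1.540, b = sin(fδ)/sin δ ≈ 1.540.
p = a·p₁ + b·p₂ ≈ (-0.952, 0.275, 0.133); φ = arcsin(p_z) ≈ 7.64°, λ = atan2(p_y, p_x) ≈ 163.91°.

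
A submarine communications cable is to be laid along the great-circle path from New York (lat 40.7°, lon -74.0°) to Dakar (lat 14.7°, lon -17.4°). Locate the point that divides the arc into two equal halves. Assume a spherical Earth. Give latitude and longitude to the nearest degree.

From cos δ = sin φ₁ sin φ₂ + cos φ₁ cos φ₂ cos Δλ, the central angle is δ ≈ 0.965 rad (55.3°).
Interpolate at f = 1/2 with slerp weights a = sin((1−f)δ)/sin δ ≈ 0.564, b = sin(fδ)/sin δ ≈ 0.564.
p = a·p₁ + b·p₂ ≈ (0.639, -0.575, 0.511); φ = arcsin(p_z) ≈ 30.75°, λ = atan2(p_y, p_x) ≈ -41.97°.

≈ lat 31°, lon -42°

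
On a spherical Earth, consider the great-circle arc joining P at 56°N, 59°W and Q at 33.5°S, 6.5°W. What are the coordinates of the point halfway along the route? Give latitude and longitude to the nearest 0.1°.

≈ 12.4°N, 27.2°W

Write both endpoints as unit vectors p₁, p₂ with components (cos φ cos λ, cos φ sin λ, sin φ).
The central angle between the endpoints is δ = arccos(p₁·p₂) ≈ 1.745 rad (100.0°).
Interpolate at f = 1/2 with slerp weights a = sin((1−f)δ)/sin δ ≈ 0.778, b = sin(fδ)/sin δ ≈ 0.778.
p = a·p₁ + b·p₂ ≈ (0.869, -0.446, 0.216); φ = arcsin(p_z) ≈ 12.45°, λ = atan2(p_y, p_x) ≈ -27.20°.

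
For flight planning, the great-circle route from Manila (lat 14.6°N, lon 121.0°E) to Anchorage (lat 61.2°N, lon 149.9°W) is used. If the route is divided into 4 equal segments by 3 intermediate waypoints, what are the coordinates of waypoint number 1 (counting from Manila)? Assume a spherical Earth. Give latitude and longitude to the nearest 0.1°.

≈ lat 31.0°N, lon 131.9°E

Convert each endpoint to a unit vector on the sphere (x = cos φ cos λ, y = cos φ sin λ, z = sin φ).
The central angle between the endpoints is δ = arccos(p₁·p₂) ≈ 1.341 rad (76.8°).
Interpolate at f = 1/4 with slerp weights a = sin((1−f)δ)/sin δ ≈ 0.867, b = sin(fδ)/sin δ ≈ 0.338.
p = a·p₁ + b·p₂ ≈ (-0.573, 0.638, 0.515); φ = arcsin(p_z) ≈ 30.97°, λ = atan2(p_y, p_x) ≈ 131.94°.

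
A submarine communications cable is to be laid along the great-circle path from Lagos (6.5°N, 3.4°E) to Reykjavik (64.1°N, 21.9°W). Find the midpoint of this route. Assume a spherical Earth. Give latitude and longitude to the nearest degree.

Write both endpoints as unit vectors p₁, p₂ with components (cos φ cos λ, cos φ sin λ, sin φ).
The central angle between the endpoints is δ = arccos(p₁·p₂) ≈ 1.054 rad (60.4°).
Interpolate at f = 1/2 with slerp weights a = sin((1−f)δ)/sin δ ≈ 0.578, b = sin(fδ)/sin δ ≈ 0.578.
p = a·p₁ + b·p₂ ≈ (0.808, -0.060, 0.586); φ = arcsin(p_z) ≈ 35.86°, λ = atan2(p_y, p_x) ≈ -4.26°.

≈ 36°N, 4°W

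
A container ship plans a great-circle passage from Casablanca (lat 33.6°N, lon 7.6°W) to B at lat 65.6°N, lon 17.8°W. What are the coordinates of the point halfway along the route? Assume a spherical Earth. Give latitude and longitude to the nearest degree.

≈ lat 50°N, lon 11°W

From cos δ = sin φ₁ sin φ₂ + cos φ₁ cos φ₂ cos Δλ, the central angle is δ ≈ 0.569 rad (32.6°).
Interpolate at f = 1/2 with slerp weights a = sin((1−f)δ)/sin δ ≈ 0.521, b = sin(fδ)/sin δ ≈ 0.521.
p = a·p₁ + b·p₂ ≈ (0.635, -0.123, 0.763); φ = arcsin(p_z) ≈ 49.70°, λ = atan2(p_y, p_x) ≈ -10.98°.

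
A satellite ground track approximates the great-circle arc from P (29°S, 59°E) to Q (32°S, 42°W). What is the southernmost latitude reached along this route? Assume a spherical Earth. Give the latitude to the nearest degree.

≈ 43°S

The great circle lies in the plane with unit normal n̂ = (p₁ × p₂)/|p₁ × p₂|.
Here n̂_z ≈ -0.733; the vertex latitude is φ_max = arccos|n̂_z| ≈ 42.9°.
Check via Clairaut: cos φ_max = |cos φ₁| · sin C = cos(29.0°)·sin(123.1°) ≈ 0.733, again giving ≈ 42.9°.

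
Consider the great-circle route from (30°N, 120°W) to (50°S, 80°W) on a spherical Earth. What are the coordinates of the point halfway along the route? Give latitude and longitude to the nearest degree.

≈ (11°S, 103°W)

Convert each endpoint to a unit vector on the sphere (x = cos φ cos λ, y = cos φ sin λ, z = sin φ).
The central angle between the endpoints is δ = arccos(p₁·p₂) ≈ 1.527 rad (87.5°).
Interpolate at f = 1/2 with slerp weights a = sin((1−f)δ)/sin δ ≈ 0.692, b = sin(fδ)/sin δ ≈ 0.692.
p = a·p₁ + b·p₂ ≈ (-0.222, -0.957, -0.184); φ = arcsin(p_z) ≈ -10.61°, λ = atan2(p_y, p_x) ≈ -103.08°.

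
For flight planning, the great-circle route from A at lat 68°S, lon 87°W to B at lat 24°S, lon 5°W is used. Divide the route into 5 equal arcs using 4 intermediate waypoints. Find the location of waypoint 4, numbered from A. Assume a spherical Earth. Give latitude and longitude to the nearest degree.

≈ lat 36°S, lon 12°W

Convert each endpoint to a unit vector on the sphere (x = cos φ cos λ, y = cos φ sin λ, z = sin φ).
The central angle between the endpoints is δ = arccos(p₁·p₂) ≈ 1.132 rad (64.9°).
Interpolate at f = 4/5 with slerp weights a = sin((1−f)δ)/sin δ ≈ 0.248, b = sin(fδ)/sin δ ≈ 0.869.
p = a·p₁ + b·p₂ ≈ (0.796, -0.162, -0.583); φ = arcsin(p_z) ≈ -35.69°, λ = atan2(p_y, p_x) ≈ -11.50°.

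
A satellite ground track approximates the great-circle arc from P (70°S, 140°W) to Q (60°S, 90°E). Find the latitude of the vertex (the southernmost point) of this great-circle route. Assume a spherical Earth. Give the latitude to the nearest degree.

The great circle lies in the plane with unit normal n̂ = (p₁ × p₂)/|p₁ × p₂|.
Here n̂_z ≈ -0.184; the vertex latitude is φ_max = arccos|n̂_z| ≈ 79.4°.

≈ 79°S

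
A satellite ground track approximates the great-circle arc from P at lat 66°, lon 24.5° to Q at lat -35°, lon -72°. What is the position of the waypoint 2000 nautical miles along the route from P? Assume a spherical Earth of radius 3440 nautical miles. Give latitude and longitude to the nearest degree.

≈ lat 46°, lon -27°

The haversine formula gives a central angle δ ≈ 2.167 rad (124.2°) between the endpoints. The total great-circle distance is δ·R ≈ 2.167 × 3440 ≈ 7455 nmi, so the target fraction is f = 2000/7455 ≈ 0.268.
Interpolate at f ≈ 0.268 with slerp weights a = sin((1−f)δ)/sin δ ≈ 1.209, b = sin(fδ)/sin δ ≈ 0.664.
p = a·p₁ + b·p₂ ≈ (0.615, -0.313, 0.723); φ = arcsin(p_z) ≈ 46.33°, λ = atan2(p_y, p_x) ≈ -26.98°.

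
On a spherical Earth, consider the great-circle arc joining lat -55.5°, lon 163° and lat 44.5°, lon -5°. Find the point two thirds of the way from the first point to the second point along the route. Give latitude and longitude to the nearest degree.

≈ lat -6°, lon 20°

From cos δ = sin φ₁ sin φ₂ + cos φ₁ cos φ₂ cos Δλ, the central angle is δ ≈ 2.908 rad (166.6°).
Interpolate at f = 2/3 with slerp weights a = sin((1−f)δ)/sin δ ≈ 3.559, b = sin(fδ)/sin δ ≈ 4.028.
p = a·p₁ + b·p₂ ≈ (0.934, 0.339, -0.110); φ = arcsin(p_z) ≈ -6.30°, λ = atan2(p_y, p_x) ≈ 19.94°.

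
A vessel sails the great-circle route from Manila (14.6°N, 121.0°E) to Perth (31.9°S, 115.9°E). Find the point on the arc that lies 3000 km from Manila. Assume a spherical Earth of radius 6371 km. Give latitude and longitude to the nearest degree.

≈ (12°S, 118°E)

Convert each endpoint to a unit vector on the sphere (x = cos φ cos λ, y = cos φ sin λ, z = sin φ).
The central angle between the endpoints is δ = arccos(p₁·p₂) ≈ 0.816 rad (46.8°). The total great-circle distance is δ·R ≈ 0.816 × 6371 ≈ 5199 km, so the target fraction is f = 3000/5199 ≈ 0.577.
Interpolate at f ≈ 0.577 with slerp weights a = sin((1−f)δ)/sin δ ≈ 0.464, b = sin(fδ)/sin δ ≈ 0.623.
p = a·p₁ + b·p₂ ≈ (-0.462, 0.861, -0.212); φ = arcsin(p_z) ≈ -12.24°, λ = atan2(p_y, p_x) ≈ 118.24°.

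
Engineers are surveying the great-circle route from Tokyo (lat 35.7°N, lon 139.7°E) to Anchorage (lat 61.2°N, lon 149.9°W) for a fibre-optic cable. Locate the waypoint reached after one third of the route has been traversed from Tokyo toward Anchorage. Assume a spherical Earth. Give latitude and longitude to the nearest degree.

Convert each endpoint to a unit vector on the sphere (x = cos φ cos λ, y = cos φ sin λ, z = sin φ).
The central angle between the endpoints is δ = arccos(p₁·p₂) ≈ 0.873 rad (50.0°).
Interpolate at f = 1/3 with slerp weights a = sin((1−f)δ)/sin δ ≈ 0.717, b = sin(fδ)/sin δ ≈ 0.374.
p = a·p₁ + b·p₂ ≈ (-0.600, 0.286, 0.747); φ = arcsin(p_z) ≈ 48.31°, λ = atan2(p_y, p_x) ≈ 154.50°.

≈ lat 48°N, lon 155°E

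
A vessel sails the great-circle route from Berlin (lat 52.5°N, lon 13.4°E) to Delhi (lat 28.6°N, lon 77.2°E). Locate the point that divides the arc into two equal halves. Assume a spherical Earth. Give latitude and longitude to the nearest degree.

The haversine formula gives a central angle δ ≈ 0.907 rad (52.0°) between the endpoints.
Interpolate at f = 1/2 with slerp weights a = sin((1−f)δ)/sin δ ≈ 0.556, b = sin(fδ)/sin δ ≈ 0.556.
p = a·p₁ + b·p₂ ≈ (0.438, 0.555, 0.708); φ = arcsin(p_z) ≈ 45.04°, λ = atan2(p_y, p_x) ≈ 51.73°.

≈ lat 45°N, lon 52°E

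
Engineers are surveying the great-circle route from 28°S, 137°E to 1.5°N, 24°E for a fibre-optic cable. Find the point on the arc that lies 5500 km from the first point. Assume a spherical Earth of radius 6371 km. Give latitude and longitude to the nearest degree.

≈ 25°S, 81°E

The haversine formula gives a central angle δ ≈ 1.936 rad (110.9°) between the endpoints. The total great-circle distance is δ·R ≈ 1.936 × 6371 ≈ 12334 km, so the target fraction is f = 5500/12334 ≈ 0.446.
Interpolate at f ≈ 0.446 with slerp weights a = sin((1−f)δ)/sin δ ≈ 0.941, b = sin(fδ)/sin δ ≈ 0.814.
p = a·p₁ + b·p₂ ≈ (0.136, 0.897, -0.420); φ = arcsin(p_z) ≈ -24.85°, λ = atan2(p_y, p_x) ≈ 81.40°.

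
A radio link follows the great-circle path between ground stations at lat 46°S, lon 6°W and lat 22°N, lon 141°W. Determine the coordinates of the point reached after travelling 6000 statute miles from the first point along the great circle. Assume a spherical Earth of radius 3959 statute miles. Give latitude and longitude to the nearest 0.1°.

Convert each endpoint to a unit vector on the sphere (x = cos φ cos λ, y = cos φ sin λ, z = sin φ).
The central angle between the endpoints is δ = arccos(p₁·p₂) ≈ 2.382 rad (136.5°). The total great-circle distance is δ·R ≈ 2.382 × 3959 ≈ 9429 mi, so the target fraction is f = 6000/9429 ≈ 0.636.
Interpolate at f ≈ 0.636 with slerp weights a = sin((1−f)δ)/sin δ ≈ 1.106, b = sin(fδ)/sin δ ≈ 1.449.
p = a·p₁ + b·p₂ ≈ (-0.280, -0.926, -0.253); φ = arcsin(p_z) ≈ -14.63°, λ = atan2(p_y, p_x) ≈ -106.84°.

≈ lat 14.6°S, lon 106.8°W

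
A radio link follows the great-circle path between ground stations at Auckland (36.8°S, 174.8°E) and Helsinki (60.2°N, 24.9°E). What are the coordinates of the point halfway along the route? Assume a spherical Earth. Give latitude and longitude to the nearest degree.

≈ (31°N, 141°E)

Write both endpoints as unit vectors p₁, p₂ with components (cos φ cos λ, cos φ sin λ, sin φ).
The central angle between the endpoints is δ = arccos(p₁·p₂) ≈ 2.614 rad (149.8°).
Interpolate at f = 1/2 with slerp weights a = sin((1−f)δ)/sin δ ≈ 1.918, b = sin(fδ)/sin δ ≈ 1.918.
p = a·p₁ + b·p₂ ≈ (-0.665, 0.541, 0.515); φ = arcsin(p_z) ≈ 31.03°, λ = atan2(p_y, p_x) ≈ 140.89°.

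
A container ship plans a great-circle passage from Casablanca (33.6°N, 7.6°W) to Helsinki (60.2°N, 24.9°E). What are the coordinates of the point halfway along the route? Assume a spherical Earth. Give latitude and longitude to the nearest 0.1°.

≈ (48.0°N, 4.4°E)

From cos δ = sin φ₁ sin φ₂ + cos φ₁ cos φ₂ cos Δλ, the central angle is δ ≈ 0.593 rad (34.0°).
Interpolate at f = 1/2 with slerp weights a = sin((1−f)δ)/sin δ ≈ 0.523, b = sin(fδ)/sin δ ≈ 0.523.
p = a·p₁ + b·p₂ ≈ (0.667, 0.052, 0.743); φ = arcsin(p_z) ≈ 47.99°, λ = atan2(p_y, p_x) ≈ 4.44°.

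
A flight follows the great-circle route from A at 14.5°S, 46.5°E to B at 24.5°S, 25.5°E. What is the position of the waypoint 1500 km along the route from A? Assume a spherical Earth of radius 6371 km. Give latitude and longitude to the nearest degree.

Convert each endpoint to a unit vector on the sphere (x = cos φ cos λ, y = cos φ sin λ, z = sin φ).
The central angle between the endpoints is δ = arccos(p₁·p₂) ≈ 0.386 rad (22.1°). The total great-circle distance is δ·R ≈ 0.386 × 6371 ≈ 2461 km, so the target fraction is f = 1500/2461 ≈ 0.609.
Interpolate at f ≈ 0.609 with slerp weights a = sin((1−f)δ)/sin δ ≈ 0.399, b = sin(fδ)/sin δ ≈ 0.619.
p = a·p₁ + b·p₂ ≈ (0.774, 0.523, -0.357); φ = arcsin(p_z) ≈ -20.89°, λ = atan2(p_y, p_x) ≈ 34.02°.

≈ 21°S, 34°E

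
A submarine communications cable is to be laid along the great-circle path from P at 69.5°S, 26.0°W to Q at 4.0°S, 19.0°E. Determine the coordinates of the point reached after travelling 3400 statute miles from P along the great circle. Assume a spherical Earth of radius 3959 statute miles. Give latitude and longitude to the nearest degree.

Write both endpoints as unit vectors p₁, p₂ with components (cos φ cos λ, cos φ sin λ, sin φ).
The central angle between the endpoints is δ = arccos(p₁·p₂) ≈ 1.253 rad (71.8°). The total great-circle distance is δ·R ≈ 1.253 × 3959 ≈ 4961 mi, so the target fraction is f = 3400/4961 ≈ 0.685.
Interpolate at f ≈ 0.685 with slerp weights a = sin((1−f)δ)/sin δ ≈ 0.404, b = sin(fδ)/sin δ ≈ 0.797.
p = a·p₁ + b·p₂ ≈ (0.879, 0.197, -0.434); φ = arcsin(p_z) ≈ -25.75°, λ = atan2(p_y, p_x) ≈ 12.62°.

≈ 26°S, 13°E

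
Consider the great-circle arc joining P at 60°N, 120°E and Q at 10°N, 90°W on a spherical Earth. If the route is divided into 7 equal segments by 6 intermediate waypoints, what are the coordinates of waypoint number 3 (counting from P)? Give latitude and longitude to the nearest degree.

≈ 66°N, 124°W

The haversine formula gives a central angle δ ≈ 1.850 rad (106.0°) between the endpoints.
Interpolate at f = 3/7 with slerp weights a = sin((1−f)δ)/sin δ ≈ 0.906, b = sin(fδ)/sin δ ≈ 0.741.
p = a·p₁ + b·p₂ ≈ (-0.227, -0.338, 0.914); φ = arcsin(p_z) ≈ 66.01°, λ = atan2(p_y, p_x) ≈ -123.87°.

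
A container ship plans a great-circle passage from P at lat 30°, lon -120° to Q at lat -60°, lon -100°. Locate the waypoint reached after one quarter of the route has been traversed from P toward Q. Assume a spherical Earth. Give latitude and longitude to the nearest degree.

Convert each endpoint to a unit vector on the sphere (x = cos φ cos λ, y = cos φ sin λ, z = sin φ).
The central angle between the endpoints is δ = arccos(p₁·p₂) ≈ 1.597 rad (91.5°).
Interpolate at f = 1/4 with slerp weights a = sin((1−f)δ)/sin δ ≈ 0.932, b = sin(fδ)/sin δ ≈ 0.389.
p = a·p₁ + b·p₂ ≈ (-0.437, -0.890, 0.129); φ = arcsin(p_z) ≈ 7.41°, λ = atan2(p_y, p_x) ≈ -116.16°.

≈ lat 7°, lon -116°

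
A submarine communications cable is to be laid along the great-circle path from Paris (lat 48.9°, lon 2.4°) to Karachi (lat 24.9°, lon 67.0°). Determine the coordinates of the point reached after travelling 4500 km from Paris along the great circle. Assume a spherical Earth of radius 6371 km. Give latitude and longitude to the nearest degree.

≈ lat 34°, lon 54°

From cos δ = sin φ₁ sin φ₂ + cos φ₁ cos φ₂ cos Δλ, the central angle is δ ≈ 0.961 rad (55.0°). The total great-circle distance is δ·R ≈ 0.961 × 6371 ≈ 6120 km, so the target fraction is f = 4500/6120 ≈ 0.735.
Interpolate at f ≈ 0.735 with slerp weights a = sin((1−f)δ)/sin δ ≈ 0.307, b = sin(fδ)/sin δ ≈ 0.792.
p = a·p₁ + b·p₂ ≈ (0.482, 0.670, 0.565); φ = arcsin(p_z) ≈ 34.38°, λ = atan2(p_y, p_x) ≈ 54.24°.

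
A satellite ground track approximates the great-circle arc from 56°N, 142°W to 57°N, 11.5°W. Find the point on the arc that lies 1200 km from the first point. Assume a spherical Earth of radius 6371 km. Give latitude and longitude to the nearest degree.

From cos δ = sin φ₁ sin φ₂ + cos φ₁ cos φ₂ cos Δλ, the central angle is δ ≈ 1.050 rad (60.2°). The total great-circle distance is δ·R ≈ 1.050 × 6371 ≈ 6690 km, so the target fraction is f = 1200/6690 ≈ 0.179.
Interpolate at f ≈ 0.179 with slerp weights a = sin((1−f)δ)/sin δ ≈ 0.875, b = sin(fδ)/sin δ ≈ 0.216.
p = a·p₁ + b·p₂ ≈ (-0.270, -0.325, 0.906); φ = arcsin(p_z) ≈ 65.01°, λ = atan2(p_y, p_x) ≈ -129.78°.

≈ 65°N, 130°W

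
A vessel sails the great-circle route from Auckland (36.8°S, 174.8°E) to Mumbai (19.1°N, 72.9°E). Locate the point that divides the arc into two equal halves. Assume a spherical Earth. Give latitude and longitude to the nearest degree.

Write both endpoints as unit vectors p₁, p₂ with components (cos φ cos λ, cos φ sin λ, sin φ).
The central angle between the endpoints is δ = arccos(p₁·p₂) ≈ 1.931 rad (110.6°).
Interpolate at f = 1/2 with slerp weights a = sin((1−f)δ)/sin δ ≈ 0.878, b = sin(fδ)/sin δ ≈ 0.878.
p = a·p₁ + b·p₂ ≈ (-0.456, 0.857, -0.239); φ = arcsin(p_z) ≈ -13.81°, λ = atan2(p_y, p_x) ≈ 118.04°.

≈ 14°S, 118°E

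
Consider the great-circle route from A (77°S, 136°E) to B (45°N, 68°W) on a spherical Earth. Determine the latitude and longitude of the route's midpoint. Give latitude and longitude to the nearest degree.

Convert each endpoint to a unit vector on the sphere (x = cos φ cos λ, y = cos φ sin λ, z = sin φ).
The central angle between the endpoints is δ = arccos(p₁·p₂) ≈ 2.558 rad (146.5°).
Interpolate at f = 1/2 with slerp weights a = sin((1−f)δ)/sin δ ≈ 1.737, b = sin(fδ)/sin δ ≈ 1.737.
p = a·p₁ + b·p₂ ≈ (0.179, -0.867, -0.464); φ = arcsin(p_z) ≈ -27.66°, λ = atan2(p_y, p_x) ≈ -78.34°.

≈ (28°S, 78°W)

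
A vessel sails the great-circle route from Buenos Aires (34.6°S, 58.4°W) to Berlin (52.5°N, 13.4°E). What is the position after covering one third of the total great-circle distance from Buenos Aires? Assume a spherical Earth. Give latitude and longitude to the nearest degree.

Write both endpoints as unit vectors p₁, p₂ with components (cos φ cos λ, cos φ sin λ, sin φ).
The central angle between the endpoints is δ = arccos(p₁·p₂) ≈ 1.869 rad (107.1°).
Interpolate at f = 1/3 with slerp weights a = sin((1−f)δ)/sin δ ≈ 0.992, b = sin(fδ)/sin δ ≈ 0.611.
p = a·p₁ + b·p₂ ≈ (0.789, -0.609, -0.079); φ = arcsin(p_z) ≈ -4.51°, λ = atan2(p_y, p_x) ≈ -37.66°.

≈ (5°S, 38°W)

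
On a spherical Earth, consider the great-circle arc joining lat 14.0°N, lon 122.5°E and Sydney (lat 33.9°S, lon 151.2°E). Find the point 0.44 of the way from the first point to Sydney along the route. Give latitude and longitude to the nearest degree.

Write both endpoints as unit vectors p₁, p₂ with components (cos φ cos λ, cos φ sin λ, sin φ).
The central angle between the endpoints is δ = arccos(p₁·p₂) ≈ 0.962 rad (55.1°).
Interpolate at f = 0.44 with slerp weights a = sin((1−f)δ)/sin δ ≈ 0.625, b = sin(fδ)/sin δ ≈ 0.501.
p = a·p₁ + b·p₂ ≈ (-0.690, 0.712, -0.128); φ = arcsin(p_z) ≈ -7.35°, λ = atan2(p_y, p_x) ≈ 134.11°.

≈ lat 7°S, lon 134°E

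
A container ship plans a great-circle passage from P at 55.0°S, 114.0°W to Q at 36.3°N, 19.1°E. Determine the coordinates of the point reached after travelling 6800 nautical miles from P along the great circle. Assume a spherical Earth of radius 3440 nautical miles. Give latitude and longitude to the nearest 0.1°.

Convert each endpoint to a unit vector on the sphere (x = cos φ cos λ, y = cos φ sin λ, z = sin φ).
The central angle between the endpoints is δ = arccos(p₁·p₂) ≈ 2.499 rad (143.2°). The total great-circle distance is δ·R ≈ 2.499 × 3440 ≈ 8598 nmi, so the target fraction is f = 6800/8598 ≈ 0.791.
Interpolate at f ≈ 0.791 with slerp weights a = sin((1−f)δ)/sin δ ≈ 0.833, b = sin(fδ)/sin δ ≈ 1.534.
p = a·p₁ + b·p₂ ≈ (0.974, -0.032, 0.225); φ = arcsin(p_z) ≈ 13.02°, λ = atan2(p_y, p_x) ≈ -1.90°.

≈ 13.0°N, 1.9°W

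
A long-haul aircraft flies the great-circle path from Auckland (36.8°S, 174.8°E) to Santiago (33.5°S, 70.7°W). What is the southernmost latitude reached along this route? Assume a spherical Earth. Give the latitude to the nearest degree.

The great circle lies in the plane with unit normal n̂ = (p₁ × p₂)/|p₁ × p₂|.
Here n̂_z ≈ +0.608; the vertex latitude is φ_max = arccos|n̂_z| ≈ 52.5°.
Check via Clairaut: cos φ_max = |cos φ₁| · sin C = cos(36.8°)·sin(130.5°) ≈ 0.608, again giving ≈ 52.5°.

≈ 53°S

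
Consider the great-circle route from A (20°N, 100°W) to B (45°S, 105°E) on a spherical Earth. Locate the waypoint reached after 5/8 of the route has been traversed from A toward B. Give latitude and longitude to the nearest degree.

From cos δ = sin φ₁ sin φ₂ + cos φ₁ cos φ₂ cos Δλ, the central angle is δ ≈ 2.576 rad (147.6°).
Interpolate at f = 5/8 with slerp weights a = sin((1−f)δ)/sin δ ≈ 1.534, b = sin(fδ)/sin δ ≈ 1.863.
p = a·p₁ + b·p₂ ≈ (-0.591, -0.147, -0.793); φ = arcsin(p_z) ≈ -52.47°, λ = atan2(p_y, p_x) ≈ -166.06°.

≈ (52°S, 166°W)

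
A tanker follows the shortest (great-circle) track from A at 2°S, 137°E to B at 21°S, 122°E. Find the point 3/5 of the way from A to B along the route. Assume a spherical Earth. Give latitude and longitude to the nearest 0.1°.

≈ 13.5°S, 128.3°E

Convert each endpoint to a unit vector on the sphere (x = cos φ cos λ, y = cos φ sin λ, z = sin φ).
The central angle between the endpoints is δ = arccos(p₁·p₂) ≈ 0.418 rad (24.0°).
Interpolate at f = 3/5 with slerp weights a = sin((1−f)δ)/sin δ ≈ 0.410, b = sin(fδ)/sin δ ≈ 0.611.
p = a·p₁ + b·p₂ ≈ (-0.602, 0.764, -0.233); φ = arcsin(p_z) ≈ -13.50°, λ = atan2(p_y, p_x) ≈ 128.26°.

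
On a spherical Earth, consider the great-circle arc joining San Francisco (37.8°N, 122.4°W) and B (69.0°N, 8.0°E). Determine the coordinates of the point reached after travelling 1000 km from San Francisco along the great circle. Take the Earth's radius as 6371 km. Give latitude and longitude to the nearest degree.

Convert each endpoint to a unit vector on the sphere (x = cos φ cos λ, y = cos φ sin λ, z = sin φ).
The central angle between the endpoints is δ = arccos(p₁·p₂) ≈ 1.172 rad (67.1°). The total great-circle distance is δ·R ≈ 1.172 × 6371 ≈ 7464 km, so the target fraction is f = 1000/7464 ≈ 0.134.
Interpolate at f ≈ 0.134 with slerp weights a = sin((1−f)δ)/sin δ ≈ 0.922, b = sin(fδ)/sin δ ≈ 0.170.
p = a·p₁ + b·p₂ ≈ (-0.330, -0.606, 0.723); φ = arcsin(p_z) ≈ 46.33°, λ = atan2(p_y, p_x) ≈ -118.56°.

≈ (46°N, 119°W)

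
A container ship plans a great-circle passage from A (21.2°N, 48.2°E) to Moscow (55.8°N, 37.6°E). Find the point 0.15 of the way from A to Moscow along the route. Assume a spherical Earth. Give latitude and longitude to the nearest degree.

From cos δ = sin φ₁ sin φ₂ + cos φ₁ cos φ₂ cos Δλ, the central angle is δ ≈ 0.619 rad (35.5°).
Interpolate at f = 0.15 with slerp weights a = sin((1−f)δ)/sin δ ≈ 0.866, b = sin(fδ)/sin δ ≈ 0.160.
p = a·p₁ + b·p₂ ≈ (0.609, 0.656, 0.445); φ = arcsin(p_z) ≈ 26.44°, λ = atan2(p_y, p_x) ≈ 47.14°.

≈ (26°N, 47°E)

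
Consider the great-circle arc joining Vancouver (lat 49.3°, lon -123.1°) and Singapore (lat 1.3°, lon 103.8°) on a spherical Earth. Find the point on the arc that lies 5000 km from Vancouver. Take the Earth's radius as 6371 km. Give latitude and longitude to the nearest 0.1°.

Convert each endpoint to a unit vector on the sphere (x = cos φ cos λ, y = cos φ sin λ, z = sin φ).
The central angle between the endpoints is δ = arccos(p₁·p₂) ≈ 2.013 rad (115.4°). The total great-circle distance is δ·R ≈ 2.013 × 6371 ≈ 12827 km, so the target fraction is f = 5000/12827 ≈ 0.390.
Interpolate at f ≈ 0.390 with slerp weights a = sin((1−f)δ)/sin δ ≈ 1.042, b = sin(fδ)/sin δ ≈ 0.782.
p = a·p₁ + b·p₂ ≈ (-0.558, 0.190, 0.808); φ = arcsin(p_z) ≈ 53.90°, λ = atan2(p_y, p_x) ≈ 161.20°.

≈ lat 53.9°, lon 161.2°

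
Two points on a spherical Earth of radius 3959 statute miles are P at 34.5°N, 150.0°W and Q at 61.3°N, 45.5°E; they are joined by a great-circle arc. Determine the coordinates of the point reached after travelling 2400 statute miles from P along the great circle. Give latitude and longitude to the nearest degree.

≈ 69°N, 162°W

The haversine formula gives a central angle δ ≈ 1.455 rad (83.4°) between the endpoints. The total great-circle distance is δ·R ≈ 1.455 × 3959 ≈ 5761 mi, so the target fraction is f = 2400/5761 ≈ 0.417.
Interpolate at f ≈ 0.417 with slerp weights a = sin((1−f)δ)/sin δ ≈ 0.756, b = sin(fδ)/sin δ ≈ 0.574.
p = a·p₁ + b·p₂ ≈ (-0.346, -0.115, 0.931); φ = arcsin(p_z) ≈ 68.61°, λ = atan2(p_y, p_x) ≈ -161.64°.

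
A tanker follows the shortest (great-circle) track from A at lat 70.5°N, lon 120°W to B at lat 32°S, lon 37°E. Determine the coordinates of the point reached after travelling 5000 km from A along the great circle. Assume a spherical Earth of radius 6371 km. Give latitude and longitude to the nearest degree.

≈ lat 60°N, lon 13°E

The haversine formula gives a central angle δ ≈ 2.434 rad (139.5°) between the endpoints. The total great-circle distance is δ·R ≈ 2.434 × 6371 ≈ 15509 km, so the target fraction is f = 5000/15509 ≈ 0.322.
Interpolate at f ≈ 0.322 with slerp weights a = sin((1−f)δ)/sin δ ≈ 1.534, b = sin(fδ)/sin δ ≈ 1.088.
p = a·p₁ + b·p₂ ≈ (0.481, 0.112, 0.870); φ = arcsin(p_z) ≈ 60.44°, λ = atan2(p_y, p_x) ≈ 13.07°.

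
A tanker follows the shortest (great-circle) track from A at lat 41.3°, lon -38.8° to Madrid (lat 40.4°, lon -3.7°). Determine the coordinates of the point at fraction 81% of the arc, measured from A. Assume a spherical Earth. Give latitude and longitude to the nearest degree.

≈ lat 41°, lon -10°

Write both endpoints as unit vectors p₁, p₂ with components (cos φ cos λ, cos φ sin λ, sin φ).
The central angle between the endpoints is δ = arccos(p₁·p₂) ≈ 0.460 rad (26.4°).
Interpolate at f = 0.81 with slerp weights a = sin((1−f)δ)/sin δ ≈ 0.197, b = sin(fδ)/sin δ ≈ 0.820.
p = a·p₁ + b·p₂ ≈ (0.738, -0.133, 0.661); φ = arcsin(p_z) ≈ 41.40°, λ = atan2(p_y, p_x) ≈ -10.20°.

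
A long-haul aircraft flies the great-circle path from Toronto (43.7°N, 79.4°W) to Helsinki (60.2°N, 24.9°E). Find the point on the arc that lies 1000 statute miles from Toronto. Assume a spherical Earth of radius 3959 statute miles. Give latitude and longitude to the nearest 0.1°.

The haversine formula gives a central angle δ ≈ 1.035 rad (59.3°) between the endpoints. The total great-circle distance is δ·R ≈ 1.035 × 3959 ≈ 4096 mi, so the target fraction is f = 1000/4096 ≈ 0.244.
Interpolate at f ≈ 0.244 with slerp weights a = sin((1−f)δ)/sin δ ≈ 0.820, b = sin(fδ)/sin δ ≈ 0.291.
p = a·p₁ + b·p₂ ≈ (0.240, -0.522, 0.819); φ = arcsin(p_z) ≈ 54.95°, λ = atan2(p_y, p_x) ≈ -65.29°.

≈ 54.9°N, 65.3°W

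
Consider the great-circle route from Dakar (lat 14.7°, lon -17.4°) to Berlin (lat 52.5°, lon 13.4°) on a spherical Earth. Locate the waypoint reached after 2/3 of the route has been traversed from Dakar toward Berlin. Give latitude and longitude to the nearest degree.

≈ lat 41°, lon 0°

Convert each endpoint to a unit vector on the sphere (x = cos φ cos λ, y = cos φ sin λ, z = sin φ).
The central angle between the endpoints is δ = arccos(p₁·p₂) ≈ 0.785 rad (45.0°).
Interpolate at f = 2/3 with slerp weights a = sin((1−f)δ)/sin δ ≈ 0.366, b = sin(fδ)/sin δ ≈ 0.707.
p = a·p₁ + b·p₂ ≈ (0.757, -0.006, 0.654); φ = arcsin(p_z) ≈ 40.83°, λ = atan2(p_y, p_x) ≈ -0.46°.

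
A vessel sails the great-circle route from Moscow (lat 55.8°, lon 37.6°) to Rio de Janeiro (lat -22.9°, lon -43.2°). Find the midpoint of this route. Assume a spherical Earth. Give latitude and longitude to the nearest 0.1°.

≈ lat 20.8°, lon -14.4°

The haversine formula gives a central angle δ ≈ 1.812 rad (103.8°) between the endpoints.
Interpolate at f = 1/2 with slerp weights a = sin((1−f)δ)/sin δ ≈ 0.811, b = sin(fδ)/sin δ ≈ 0.811.
p = a·p₁ + b·p₂ ≈ (0.905, -0.233, 0.355); φ = arcsin(p_z) ≈ 20.79°, λ = atan2(p_y, p_x) ≈ -14.44°.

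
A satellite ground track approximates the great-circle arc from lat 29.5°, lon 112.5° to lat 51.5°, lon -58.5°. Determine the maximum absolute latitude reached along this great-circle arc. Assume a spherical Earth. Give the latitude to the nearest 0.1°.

≈ 85.1°

The great circle lies in the plane with unit normal n̂ = (p₁ × p₂)/|p₁ × p₂|.
Here n̂_z ≈ -0.086; the vertex latitude is φ_max = arccos|n̂_z| ≈ 85.1°.
Check via Clairaut: cos φ_max = |cos φ₁| · sin C = cos(29.5°)·sin(5.7°) ≈ 0.086, again giving ≈ 85.1°.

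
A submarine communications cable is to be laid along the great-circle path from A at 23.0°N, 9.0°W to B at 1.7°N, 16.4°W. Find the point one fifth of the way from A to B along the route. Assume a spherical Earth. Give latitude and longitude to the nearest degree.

≈ 19°N, 11°W

Write both endpoints as unit vectors p₁, p₂ with components (cos φ cos λ, cos φ sin λ, sin φ).
The central angle between the endpoints is δ = arccos(p₁·p₂) ≈ 0.392 rad (22.5°).
Interpolate at f = 1/5 with slerp weights a = sin((1−f)δ)/sin δ ≈ 0.807, b = sin(fδ)/sin δ ≈ 0.205.
p = a·p₁ + b·p₂ ≈ (0.931, -0.174, 0.322); φ = arcsin(p_z) ≈ 18.76°, λ = atan2(p_y, p_x) ≈ -10.60°.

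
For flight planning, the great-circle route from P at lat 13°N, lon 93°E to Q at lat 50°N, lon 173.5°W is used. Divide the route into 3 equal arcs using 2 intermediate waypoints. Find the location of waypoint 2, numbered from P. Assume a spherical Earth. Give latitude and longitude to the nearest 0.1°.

Write both endpoints as unit vectors p₁, p₂ with components (cos φ cos λ, cos φ sin λ, sin φ).
The central angle between the endpoints is δ = arccos(p₁·p₂) ≈ 1.436 rad (82.3°).
Interpolate at f = 2/3 with slerp weights a = sin((1−f)δ)/sin δ ≈ 0.465, b = sin(fδ)/sin δ ≈ 0.825.
p = a·p₁ + b·p₂ ≈ (-0.551, 0.392, 0.737); φ = arcsin(p_z) ≈ 47.45°, λ = atan2(p_y, p_x) ≈ 144.54°.

≈ lat 47.5°N, lon 144.5°E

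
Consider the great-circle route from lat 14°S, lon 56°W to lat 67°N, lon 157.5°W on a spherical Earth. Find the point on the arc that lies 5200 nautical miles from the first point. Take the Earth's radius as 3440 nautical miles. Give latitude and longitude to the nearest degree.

≈ lat 61°N, lon 111°W

The haversine formula gives a central angle δ ≈ 1.874 rad (107.4°) between the endpoints. The total great-circle distance is δ·R ≈ 1.874 × 3440 ≈ 6445 nmi, so the target fraction is f = 5200/6445 ≈ 0.807.
Interpolate at f ≈ 0.807 with slerp weights a = sin((1−f)δ)/sin δ ≈ 0.371, b = sin(fδ)/sin δ ≈ 1.046.
p = a·p₁ + b·p₂ ≈ (-0.176, -0.455, 0.873); φ = arcsin(p_z) ≈ 60.80°, λ = atan2(p_y, p_x) ≈ -111.17°.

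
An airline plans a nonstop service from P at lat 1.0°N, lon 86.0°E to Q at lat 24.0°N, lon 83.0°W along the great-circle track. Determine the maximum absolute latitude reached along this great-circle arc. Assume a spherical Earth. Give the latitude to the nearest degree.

The great circle lies in the plane with unit normal n̂ = (p₁ × p₂)/|p₁ × p₂|.
Here n̂_z ≈ -0.381; the vertex latitude is φ_max = arccos|n̂_z| ≈ 67.6°.
Check via Clairaut: cos φ_max = |cos φ₁| · sin C = cos(1.0°)·sin(22.4°) ≈ 0.381, again giving ≈ 67.6°.

≈ 68°N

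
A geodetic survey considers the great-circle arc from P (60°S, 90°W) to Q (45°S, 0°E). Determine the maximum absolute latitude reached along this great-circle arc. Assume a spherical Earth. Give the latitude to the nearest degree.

The great circle lies in the plane with unit normal n̂ = (p₁ × p₂)/|p₁ × p₂|.
Here n̂_z ≈ +0.447; the vertex latitude is φ_max = arccos|n̂_z| ≈ 63.4°.
Check via Clairaut: cos φ_max = |cos φ₁| · sin C = cos(60.0°)·sin(116.6°) ≈ 0.447, again giving ≈ 63.4°.

≈ 63°S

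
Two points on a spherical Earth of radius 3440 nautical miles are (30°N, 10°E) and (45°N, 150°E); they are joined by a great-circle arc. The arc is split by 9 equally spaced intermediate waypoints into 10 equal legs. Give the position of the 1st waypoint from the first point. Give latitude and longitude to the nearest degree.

≈ (38°N, 16°E)

The haversine formula gives a central angle δ ≈ 1.687 rad (96.6°) between the endpoints.
Interpolate at f = 1/10 with slerp weights a = sin((1−f)δ)/sin δ ≈ 1.005, b = sin(fδ)/sin δ ≈ 0.169.
p = a·p₁ + b·p₂ ≈ (0.754, 0.211, 0.622); φ = arcsin(p_z) ≈ 38.47°, λ = atan2(p_y, p_x) ≈ 15.63°.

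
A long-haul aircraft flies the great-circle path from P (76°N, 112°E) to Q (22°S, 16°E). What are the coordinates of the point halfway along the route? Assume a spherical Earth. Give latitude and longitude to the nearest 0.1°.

≈ (32.5°N, 30.9°E)

Write both endpoints as unit vectors p₁, p₂ with components (cos φ cos λ, cos φ sin λ, sin φ).
The central angle between the endpoints is δ = arccos(p₁·p₂) ≈ 1.968 rad (112.8°).
Interpolate at f = 1/2 with slerp weights a = sin((1−f)δ)/sin δ ≈ 0.903, b = sin(fδ)/sin δ ≈ 0.903.
p = a·p₁ + b·p₂ ≈ (0.723, 0.433, 0.538); φ = arcsin(p_z) ≈ 32.54°, λ = atan2(p_y, p_x) ≈ 30.94°.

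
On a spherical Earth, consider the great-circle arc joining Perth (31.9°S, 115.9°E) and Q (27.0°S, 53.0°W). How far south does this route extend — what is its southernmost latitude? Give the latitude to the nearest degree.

≈ 80°S

The great circle lies in the plane with unit normal n̂ = (p₁ × p₂)/|p₁ × p₂|.
Here n̂_z ≈ -0.168; the vertex latitude is φ_max = arccos|n̂_z| ≈ 80.3°.
Check via Clairaut: cos φ_max = |cos φ₁| · sin C = cos(31.9°)·sin(168.6°) ≈ 0.168, again giving ≈ 80.3°.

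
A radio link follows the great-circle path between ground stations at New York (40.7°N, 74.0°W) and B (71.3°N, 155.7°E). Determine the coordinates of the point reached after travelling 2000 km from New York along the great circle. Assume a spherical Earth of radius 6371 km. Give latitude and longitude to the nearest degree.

Write both endpoints as unit vectors p₁, p₂ with components (cos φ cos λ, cos φ sin λ, sin φ).
The central angle between the endpoints is δ = arccos(p₁·p₂) ≈ 1.092 rad (62.6°). The total great-circle distance is δ·R ≈ 1.092 × 6371 ≈ 6959 km, so the target fraction is f = 2000/6959 ≈ 0.287.
Interpolate at f ≈ 0.287 with slerp weights a = sin((1−f)δ)/sin δ ≈ 0.791, b = sin(fδ)/sin δ ≈ 0.348.
p = a·p₁ + b·p₂ ≈ (0.064, -0.531, 0.845); φ = arcsin(p_z) ≈ 57.70°, λ = atan2(p_y, p_x) ≈ -83.16°.

≈ (58°N, 83°W)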